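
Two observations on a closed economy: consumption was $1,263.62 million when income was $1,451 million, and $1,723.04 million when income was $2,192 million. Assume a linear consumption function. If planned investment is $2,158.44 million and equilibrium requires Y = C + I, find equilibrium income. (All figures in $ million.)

Y = 6638

MPC = (1723.04 − 1263.62)/(2192 − 1451) = 459.42/741 = 0.62
a = 1263.62 − 0.62(1451) = 364
Equilibrium: Y = 364 + 0.62Y + 2158.44
0.38Y = 2522.44, so Y = 2522.44/0.38 = 6638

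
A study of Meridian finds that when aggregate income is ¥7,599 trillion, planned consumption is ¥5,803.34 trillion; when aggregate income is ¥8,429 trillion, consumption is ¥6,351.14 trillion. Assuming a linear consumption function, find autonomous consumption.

a = 788

MPC = ΔC/ΔY = (6351.14 − 5803.34)/(8429 − 7599) = 547.8/830 = 0.66
a = C − MPC·Y = 5803.34 − 0.66(7599) = 5803.34 − 5015.34 = 788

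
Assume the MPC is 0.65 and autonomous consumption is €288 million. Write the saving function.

S = Y − C = Y − (288 + 0.65Y) = -288 + (1 − 0.65)Y

S = -288 + 0.35Y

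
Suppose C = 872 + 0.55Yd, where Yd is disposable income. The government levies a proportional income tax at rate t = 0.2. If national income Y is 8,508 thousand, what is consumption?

C = 4615.52

Yd = (1 − 0.2)(8508) = 0.8(8508) = 6806.4
C = 872 + 0.55(6806.4) = 872 + 3743.52 = 4615.52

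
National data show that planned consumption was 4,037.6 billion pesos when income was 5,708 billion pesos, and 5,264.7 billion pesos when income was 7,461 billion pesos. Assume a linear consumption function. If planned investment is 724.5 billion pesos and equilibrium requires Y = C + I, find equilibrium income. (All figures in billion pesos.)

MPC = (5264.7 − 4037.6)/(7461 − 5708) = 1227.1/1753 = 0.7
a = 4037.6 − 0.7(5708) = 42
Equilibrium: Y = 42 + 0.7Y + 724.5
0.3Y = 766.5, so Y = 766.5/0.3 = 2555

Y = 2555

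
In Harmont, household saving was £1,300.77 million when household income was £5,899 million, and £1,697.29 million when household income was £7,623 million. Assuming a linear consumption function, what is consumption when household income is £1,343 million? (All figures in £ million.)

C = 1090.11

MPS = ΔS/ΔY = (1697.29 − 1300.77)/(7623 − 5899) = 396.52/1724 = 0.23
MPC = 1 − MPS = 0.77
Autonomous saving = 1300.77 − 0.23(5899) = -56, so a = 56
C = 56 + 0.77(1343) = 56 + 1034.11 = 1090.11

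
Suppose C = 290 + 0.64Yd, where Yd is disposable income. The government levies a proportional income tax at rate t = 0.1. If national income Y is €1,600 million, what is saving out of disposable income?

Yd = (1 − 0.1)(1600) = 0.9(1600) = 1440
C = 290 + 0.64(1440) = 290 + 921.6 = 1211.6
S = Yd − C = 1440 − 1211.6 = 228.4

S = 228.4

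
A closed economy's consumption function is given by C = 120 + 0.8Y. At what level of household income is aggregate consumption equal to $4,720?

120 + 0.8Y = 4720
0.8Y = 4600, so Y = 4600/0.8 = 5750

Y = 5750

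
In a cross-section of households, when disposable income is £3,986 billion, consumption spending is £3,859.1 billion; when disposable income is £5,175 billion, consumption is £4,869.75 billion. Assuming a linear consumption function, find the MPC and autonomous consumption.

MPC = 0.85; a = 471

MPC = ΔC/ΔY = (4869.75 − 3859.1)/(5175 − 3986) = 1010.65/1189 = 0.85
a = C − MPC·Y = 3859.1 − 0.85(3986) = 3859.1 − 3388.1 = 471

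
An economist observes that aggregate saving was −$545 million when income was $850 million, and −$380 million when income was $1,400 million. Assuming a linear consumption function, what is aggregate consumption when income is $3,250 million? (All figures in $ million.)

MPS = ΔS/ΔY = (-380 − (-545))/(1400 − 850) = 165/550 = 0.3
MPC = 1 − MPS = 0.7
Autonomous saving = -545 − 0.3(850) = -800, so a = 800
C = 800 + 0.7(3250) = 800 + 2275 = 3075

C = 3075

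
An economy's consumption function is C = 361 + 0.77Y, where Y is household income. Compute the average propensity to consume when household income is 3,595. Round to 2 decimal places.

APC = 0.87

C = 361 + 0.77(3595) = 3129.15
APC = C/Y = 3129.15/3595 = 0.87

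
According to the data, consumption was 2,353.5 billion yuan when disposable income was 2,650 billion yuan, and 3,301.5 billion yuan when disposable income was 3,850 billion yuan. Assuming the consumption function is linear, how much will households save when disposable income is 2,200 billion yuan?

MPC = (3301.5 − 2353.5)/(3850 − 2650) = 948/1200 = 0.79
a = 2353.5 − 0.79(2650) = 2353.5 − 2093.5 = 260
C = 260 + 0.79(2200) = 1998
S = 2200 − 1998 = 202

S = 202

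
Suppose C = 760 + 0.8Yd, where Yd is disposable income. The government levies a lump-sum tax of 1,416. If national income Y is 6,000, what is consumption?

C = 4427.2

Yd = Y − T = 6000 − 1416 = 4584
C = 760 + 0.8(4584) = 760 + 3667.2 = 4427.2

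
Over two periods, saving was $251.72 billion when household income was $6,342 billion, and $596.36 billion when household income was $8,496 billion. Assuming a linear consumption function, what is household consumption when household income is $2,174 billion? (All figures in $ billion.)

MPS = ΔS/ΔY = (596.36 − 251.72)/(8496 − 6342) = 344.64/2154 = 0.16
MPC = 1 − MPS = 0.84
Autonomous saving = 251.72 − 0.16(6342) = -763, so a = 763
C = 763 + 0.84(2174) = 763 + 1826.16 = 2589.16

C = 2589.16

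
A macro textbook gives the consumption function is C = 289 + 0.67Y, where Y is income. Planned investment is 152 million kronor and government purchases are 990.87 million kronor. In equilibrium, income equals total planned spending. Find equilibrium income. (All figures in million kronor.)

Y = C + I + G = 289 + 0.67Y + 152 + 990.87
Y − 0.67Y = 1431.87
0.33Y = 1431.87, so Y = 1431.87/0.33 = 4339

Y = 4339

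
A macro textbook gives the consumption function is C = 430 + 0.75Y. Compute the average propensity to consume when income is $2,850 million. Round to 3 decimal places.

C = 430 + 0.75(2850) = 2567.5
APC = C/Y = 2567.5/2850 = 0.901

APC = 0.901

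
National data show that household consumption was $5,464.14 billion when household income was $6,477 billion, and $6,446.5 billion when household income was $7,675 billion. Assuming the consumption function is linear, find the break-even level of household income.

MPC = (6446.5 − 5464.14)/(7675 − 6477) = 982.36/1198 = 0.82
a = 5464.14 − 0.82(6477) = 5464.14 − 5311.14 = 153
Break-even: Y = a/(1−MPC) = 153/0.18 = 850

Y = 850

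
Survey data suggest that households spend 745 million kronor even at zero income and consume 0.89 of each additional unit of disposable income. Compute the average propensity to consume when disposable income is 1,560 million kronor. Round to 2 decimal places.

APC = 1.37

C = 745 + 0.89(1560) = 2133.4
APC = C/Y = 2133.4/1560 = 1.37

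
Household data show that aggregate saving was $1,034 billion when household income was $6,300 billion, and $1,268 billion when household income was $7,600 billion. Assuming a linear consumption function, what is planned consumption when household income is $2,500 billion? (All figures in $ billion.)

MPS = ΔS/ΔY = (1268 − 1034)/(7600 − 6300) = 234/1300 = 0.18
MPC = 1 − MPS = 0.82
Autonomous saving = 1034 − 0.18(6300) = -100, so a = 100
C = 100 + 0.82(2500) = 100 + 2050 = 2150

C = 2150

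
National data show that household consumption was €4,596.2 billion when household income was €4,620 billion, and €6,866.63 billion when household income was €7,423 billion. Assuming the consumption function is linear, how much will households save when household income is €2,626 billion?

MPC = (6866.63 − 4596.2)/(7423 − 4620) = 2270.43/2803 = 0.81
a = 4596.2 − 0.81(4620) = 4596.2 − 3742.2 = 854
C = 854 + 0.81(2626) = 2981.06
S = 2626 − 2981.06 = -355.06

S = -355.06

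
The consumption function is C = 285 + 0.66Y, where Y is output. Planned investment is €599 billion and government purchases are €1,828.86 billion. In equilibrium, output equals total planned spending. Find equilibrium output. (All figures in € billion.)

Y = C + I + G = 285 + 0.66Y + 599 + 1828.86
Y − 0.66Y = 2712.86
0.34Y = 2712.86, so Y = 2712.86/0.34 = 7979

Y = 7979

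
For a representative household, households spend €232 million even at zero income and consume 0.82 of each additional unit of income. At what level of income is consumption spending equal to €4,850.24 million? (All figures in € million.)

Y = 5632

232 + 0.82Y = 4850.24
0.82Y = 4618.24, so Y = 4618.24/0.82 = 5632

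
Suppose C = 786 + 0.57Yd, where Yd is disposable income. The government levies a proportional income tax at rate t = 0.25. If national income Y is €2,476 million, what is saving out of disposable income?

S = 12.51

Yd = (1 − 0.25)(2476) = 0.75(2476) = 1857
C = 786 + 0.57(1857) = 786 + 1058.49 = 1844.49
S = Yd − C = 1857 − 1844.49 = 12.51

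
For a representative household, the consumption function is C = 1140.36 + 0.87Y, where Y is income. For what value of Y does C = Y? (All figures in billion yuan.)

At break-even, C = Y: 1140.36 + 0.87Y = Y
0.13Y = 1140.36, so Y = 1140.36/0.13 = 8772

Y = 8772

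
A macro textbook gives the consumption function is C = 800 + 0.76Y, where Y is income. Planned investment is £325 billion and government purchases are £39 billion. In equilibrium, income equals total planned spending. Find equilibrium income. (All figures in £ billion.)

Y = 4850

Y = C + I + G = 800 + 0.76Y + 325 + 39
Y − 0.76Y = 1164
0.24Y = 1164, so Y = 1164/0.24 = 4850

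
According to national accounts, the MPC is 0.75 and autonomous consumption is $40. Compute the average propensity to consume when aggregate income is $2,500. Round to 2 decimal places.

C = 40 + 0.75(2500) = 1915
APC = C/Y = 1915/2500 = 0.77

APC = 0.77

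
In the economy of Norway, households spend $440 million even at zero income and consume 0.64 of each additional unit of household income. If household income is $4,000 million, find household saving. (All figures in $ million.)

C = 440 + 0.64(4000) = 440 + 2560 = 3000
S = Y − C = 4000 − 3000 = 1000

S = 1000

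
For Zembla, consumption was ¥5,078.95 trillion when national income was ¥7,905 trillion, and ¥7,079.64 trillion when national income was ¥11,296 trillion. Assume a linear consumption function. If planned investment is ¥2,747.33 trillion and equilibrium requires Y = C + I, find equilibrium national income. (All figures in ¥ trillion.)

MPC = (7079.64 − 5078.95)/(11296 − 7905) = 2000.69/3391 = 0.59
a = 5078.95 − 0.59(7905) = 415
Equilibrium: Y = 415 + 0.59Y + 2747.33
0.41Y = 3162.33, so Y = 3162.33/0.41 = 7713

Y = 7713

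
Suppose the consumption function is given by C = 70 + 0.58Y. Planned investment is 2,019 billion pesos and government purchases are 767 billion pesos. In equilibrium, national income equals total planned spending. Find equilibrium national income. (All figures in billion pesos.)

Y = 6800

Y = C + I + G = 70 + 0.58Y + 2019 + 767
Y − 0.58Y = 2856
0.42Y = 2856, so Y = 2856/0.42 = 6800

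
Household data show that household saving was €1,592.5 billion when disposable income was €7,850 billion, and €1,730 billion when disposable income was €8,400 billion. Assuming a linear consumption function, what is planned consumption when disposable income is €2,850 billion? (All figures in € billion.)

MPS = ΔS/ΔY = (1730 − 1592.5)/(8400 − 7850) = 137.5/550 = 0.25
MPC = 1 − MPS = 0.75
Autonomous saving = 1592.5 − 0.25(7850) = -370, so a = 370
C = 370 + 0.75(2850) = 370 + 2137.5 = 2507.5

C = 2507.5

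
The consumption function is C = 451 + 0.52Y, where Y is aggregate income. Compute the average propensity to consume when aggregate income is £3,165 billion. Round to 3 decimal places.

C = 451 + 0.52(3165) = 2096.8
APC = C/Y = 2096.8/3165 = 0.662

APC = 0.662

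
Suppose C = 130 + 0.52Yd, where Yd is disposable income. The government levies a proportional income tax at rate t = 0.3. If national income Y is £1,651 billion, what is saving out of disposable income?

Yd = (1 − 0.3)(1651) = 0.7(1651) = 1155.7
C = 130 + 0.52(1155.7) = 130 + 600.964 = 730.964
S = Yd − C = 1155.7 − 730.964 = 424.736

S = 424.736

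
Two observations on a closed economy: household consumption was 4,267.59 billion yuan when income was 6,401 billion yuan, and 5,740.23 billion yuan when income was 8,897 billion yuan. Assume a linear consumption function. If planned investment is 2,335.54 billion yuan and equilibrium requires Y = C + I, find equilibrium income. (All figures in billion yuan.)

MPC = (5740.23 − 4267.59)/(8897 − 6401) = 1472.64/2496 = 0.59
a = 4267.59 − 0.59(6401) = 491
Equilibrium: Y = 491 + 0.59Y + 2335.54
0.41Y = 2826.54, so Y = 2826.54/0.41 = 6894

Y = 6894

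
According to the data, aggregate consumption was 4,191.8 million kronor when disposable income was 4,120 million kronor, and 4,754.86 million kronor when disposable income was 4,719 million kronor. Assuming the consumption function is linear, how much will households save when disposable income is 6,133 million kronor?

MPC = (4754.86 − 4191.8)/(4719 − 4120) = 563.06/599 = 0.94
a = 4191.8 − 0.94(4120) = 4191.8 − 3872.8 = 319
C = 319 + 0.94(6133) = 6084.02
S = 6133 − 6084.02 = 48.98

S = 48.98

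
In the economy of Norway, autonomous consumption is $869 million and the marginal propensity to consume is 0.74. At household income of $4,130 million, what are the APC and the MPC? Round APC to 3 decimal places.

APC = 0.950; MPC = 0.74

MPC = 0.74 (the slope of the consumption function)
C = 869 + 0.74(4130) = 3925.2, so APC = 3925.2/4130 = 0.950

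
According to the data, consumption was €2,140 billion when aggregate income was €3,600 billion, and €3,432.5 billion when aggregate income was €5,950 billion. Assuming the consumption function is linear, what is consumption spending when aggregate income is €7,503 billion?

MPC = (3432.5 − 2140)/(5950 − 3600) = 1292.5/2350 = 0.55
a = 2140 − 0.55(3600) = 2140 − 1980 = 160
C = 160 + 0.55(7503) = 160 + 4126.65 = 4286.65

C = 4286.65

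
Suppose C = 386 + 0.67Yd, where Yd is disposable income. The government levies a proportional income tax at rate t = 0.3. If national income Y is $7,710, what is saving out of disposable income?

S = 1395.01

Yd = (1 − 0.3)(7710) = 0.7(7710) = 5397
C = 386 + 0.67(5397) = 386 + 3615.99 = 4001.99
S = Yd − C = 5397 − 4001.99 = 1395.01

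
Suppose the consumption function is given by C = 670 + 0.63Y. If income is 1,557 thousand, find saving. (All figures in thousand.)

S = -93.91

C = 670 + 0.63(1557) = 670 + 980.91 = 1650.91
S = Y − C = 1557 − 1650.91 = -93.91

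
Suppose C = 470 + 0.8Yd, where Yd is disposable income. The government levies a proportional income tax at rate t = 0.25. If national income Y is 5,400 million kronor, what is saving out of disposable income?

Yd = (1 − 0.25)(5400) = 0.75(5400) = 4050
C = 470 + 0.8(4050) = 470 + 3240 = 3710
S = Yd − C = 4050 − 3710 = 340

S = 340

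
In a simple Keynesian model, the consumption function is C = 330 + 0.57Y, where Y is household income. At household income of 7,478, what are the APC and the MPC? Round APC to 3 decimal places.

MPC = 0.57 (the slope of the consumption function)
C = 330 + 0.57(7478) = 4592.46, so APC = 4592.46/7478 = 0.614

APC = 0.614; MPC = 0.57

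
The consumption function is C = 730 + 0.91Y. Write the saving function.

S = Y − C = Y − (730 + 0.91Y) = -730 + (1 − 0.91)Y

S = -730 + 0.09Y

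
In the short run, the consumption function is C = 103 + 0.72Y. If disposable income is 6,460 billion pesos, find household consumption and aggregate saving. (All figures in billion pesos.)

C = 103 + 0.72(6460) = 103 + 4651.2 = 4754.2
S = Y − C = 6460 − 4754.2 = 1705.8

C = 4754.2; S = 1705.8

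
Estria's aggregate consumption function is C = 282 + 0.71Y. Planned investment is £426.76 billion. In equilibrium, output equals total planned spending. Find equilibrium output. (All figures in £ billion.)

Y = C + I = 282 + 0.71Y + 426.76
Y − 0.71Y = 708.76
0.29Y = 708.76, so Y = 708.76/0.29 = 2444

Y = 2444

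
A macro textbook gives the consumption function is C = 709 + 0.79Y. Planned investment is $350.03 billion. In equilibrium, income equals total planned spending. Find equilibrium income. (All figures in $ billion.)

Y = C + I = 709 + 0.79Y + 350.03
Y − 0.79Y = 1059.03
0.21Y = 1059.03, so Y = 1059.03/0.21 = 5043

Y = 5043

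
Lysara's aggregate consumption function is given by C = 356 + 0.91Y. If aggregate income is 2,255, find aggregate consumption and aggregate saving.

C = 356 + 0.91(2255) = 356 + 2052.05 = 2408.05
S = Y − C = 2255 − 2408.05 = -153.05

C = 2408.05; S = -153.05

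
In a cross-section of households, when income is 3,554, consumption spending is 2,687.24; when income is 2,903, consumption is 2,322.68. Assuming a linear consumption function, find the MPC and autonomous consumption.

MPC = 0.56; a = 697

MPC = ΔC/ΔY = (2687.24 − 2322.68)/(3554 − 2903) = 364.56/651 = 0.56
a = C − MPC·Y = 2322.68 − 0.56(2903) = 2322.68 − 1625.68 = 697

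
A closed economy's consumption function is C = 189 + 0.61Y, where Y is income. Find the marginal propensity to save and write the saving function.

MPS = 0.39; S = -189 + 0.39Y

MPS = 1 − MPC = 1 − 0.61 = 0.39
S = Y − C = -189 + 0.39Y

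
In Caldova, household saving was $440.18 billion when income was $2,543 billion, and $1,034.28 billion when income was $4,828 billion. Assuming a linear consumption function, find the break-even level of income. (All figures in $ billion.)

Y = 850

MPS = ΔS/ΔY = (1034.28 − 440.18)/(4828 − 2543) = 594.1/2285 = 0.26
MPC = 1 − MPS = 0.74
From S(2543) = 440.18: −a + 0.26(2543) = 440.18, so a = 661.18 − 440.18 = 221
Break-even (S = 0): Y = a/MPS = 221/0.26 = 850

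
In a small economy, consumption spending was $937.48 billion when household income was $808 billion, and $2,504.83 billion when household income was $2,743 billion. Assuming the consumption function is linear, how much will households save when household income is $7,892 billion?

S = 1216.48

MPC = (2504.83 − 937.48)/(2743 − 808) = 1567.35/1935 = 0.81
a = 937.48 − 0.81(808) = 937.48 − 654.48 = 283
C = 283 + 0.81(7892) = 6675.52
S = 7892 − 6675.52 = 1216.48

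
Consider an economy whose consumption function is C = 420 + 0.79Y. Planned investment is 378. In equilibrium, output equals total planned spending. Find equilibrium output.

Y = 3800

Y = C + I = 420 + 0.79Y + 378
Y − 0.79Y = 798
0.21Y = 798, so Y = 798/0.21 = 3800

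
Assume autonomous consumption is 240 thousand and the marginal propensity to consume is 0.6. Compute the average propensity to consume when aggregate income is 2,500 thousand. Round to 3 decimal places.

APC = 0.696

C = 240 + 0.6(2500) = 1740
APC = C/Y = 1740/2500 = 0.696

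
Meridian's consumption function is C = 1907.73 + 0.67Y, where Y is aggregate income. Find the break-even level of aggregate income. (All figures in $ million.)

Y = 5781

At break-even, C = Y: 1907.73 + 0.67Y = Y
0.33Y = 1907.73, so Y = 1907.73/0.33 = 5781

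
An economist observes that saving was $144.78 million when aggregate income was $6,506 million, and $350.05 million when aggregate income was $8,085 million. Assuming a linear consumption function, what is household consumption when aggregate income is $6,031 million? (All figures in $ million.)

MPS = ΔS/ΔY = (350.05 − 144.78)/(8085 − 6506) = 205.27/1579 = 0.13
MPC = 1 − MPS = 0.87
Autonomous saving = 144.78 − 0.13(6506) = -701, so a = 701
C = 701 + 0.87(6031) = 701 + 5246.97 = 5947.97

C = 5947.97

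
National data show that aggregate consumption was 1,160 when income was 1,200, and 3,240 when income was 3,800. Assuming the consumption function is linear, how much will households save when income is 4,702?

MPC = (3240 − 1160)/(3800 − 1200) = 2080/2600 = 0.8
a = 1160 − 0.8(1200) = 1160 − 960 = 200
C = 200 + 0.8(4702) = 3961.6
S = 4702 − 3961.6 = 740.4

S = 740.4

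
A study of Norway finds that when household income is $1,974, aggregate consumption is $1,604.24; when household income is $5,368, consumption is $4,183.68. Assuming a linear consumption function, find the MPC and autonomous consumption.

MPC = 0.76; a = 104

MPC = ΔC/ΔY = (4183.68 − 1604.24)/(5368 − 1974) = 2579.44/3394 = 0.76
a = C − MPC·Y = 1604.24 − 0.76(1974) = 1604.24 − 1500.24 = 104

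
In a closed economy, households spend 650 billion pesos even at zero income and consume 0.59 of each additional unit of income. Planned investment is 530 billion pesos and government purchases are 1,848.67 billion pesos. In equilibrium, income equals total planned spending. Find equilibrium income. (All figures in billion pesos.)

Y = C + I + G = 650 + 0.59Y + 530 + 1848.67
Y − 0.59Y = 3028.67
0.41Y = 3028.67, so Y = 3028.67/0.41 = 7387

Y = 7387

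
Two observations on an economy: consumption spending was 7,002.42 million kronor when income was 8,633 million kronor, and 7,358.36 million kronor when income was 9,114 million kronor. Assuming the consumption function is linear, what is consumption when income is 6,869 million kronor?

MPC = (7358.36 − 7002.42)/(9114 − 8633) = 355.94/481 = 0.74
a = 7002.42 − 0.74(8633) = 7002.42 − 6388.42 = 614
C = 614 + 0.74(6869) = 614 + 5083.06 = 5697.06

C = 5697.06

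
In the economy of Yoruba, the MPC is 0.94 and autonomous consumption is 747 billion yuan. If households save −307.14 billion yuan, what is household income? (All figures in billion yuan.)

S = Y − C = -747 + 0.06Y
-747 + 0.06Y = -307.14, so 0.06Y = 439.86 and Y = 7331

Y = 7331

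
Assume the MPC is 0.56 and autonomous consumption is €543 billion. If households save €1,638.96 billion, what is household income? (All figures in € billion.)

S = Y − C = -543 + 0.44Y
-543 + 0.44Y = 1638.96, so 0.44Y = 2181.96 and Y = 4959

Y = 4959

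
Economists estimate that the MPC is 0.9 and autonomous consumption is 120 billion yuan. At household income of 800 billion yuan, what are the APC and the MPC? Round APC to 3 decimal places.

MPC = 0.9 (the slope of the consumption function)
C = 120 + 0.9(800) = 840, so APC = 840/800 = 1.050

APC = 1.050; MPC = 0.9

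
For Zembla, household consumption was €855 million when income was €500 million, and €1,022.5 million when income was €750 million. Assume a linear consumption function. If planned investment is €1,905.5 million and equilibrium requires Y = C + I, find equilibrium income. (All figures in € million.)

MPC = (1022.5 − 855)/(750 − 500) = 167.5/250 = 0.67
a = 855 − 0.67(500) = 520
Equilibrium: Y = 520 + 0.67Y + 1905.5
0.33Y = 2425.5, so Y = 2425.5/0.33 = 7350

Y = 7350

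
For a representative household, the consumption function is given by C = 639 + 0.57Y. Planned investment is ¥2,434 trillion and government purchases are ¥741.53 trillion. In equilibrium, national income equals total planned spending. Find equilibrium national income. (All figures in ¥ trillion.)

Y = 8871

Y = C + I + G = 639 + 0.57Y + 2434 + 741.53
Y − 0.57Y = 3814.53
0.43Y = 3814.53, so Y = 3814.53/0.43 = 8871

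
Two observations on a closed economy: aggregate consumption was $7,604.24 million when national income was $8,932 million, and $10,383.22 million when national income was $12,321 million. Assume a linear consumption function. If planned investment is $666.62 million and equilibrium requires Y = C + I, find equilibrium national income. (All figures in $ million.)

MPC = (10383.22 − 7604.24)/(12321 − 8932) = 2778.98/3389 = 0.82
a = 7604.24 − 0.82(8932) = 280
Equilibrium: Y = 280 + 0.82Y + 666.62
0.18Y = 946.62, so Y = 946.62/0.18 = 5259

Y = 5259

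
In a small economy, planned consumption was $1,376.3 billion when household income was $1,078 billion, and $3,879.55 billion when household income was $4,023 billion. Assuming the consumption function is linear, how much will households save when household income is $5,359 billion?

MPC = (3879.55 − 1376.3)/(4023 − 1078) = 2503.25/2945 = 0.85
a = 1376.3 − 0.85(1078) = 1376.3 − 916.3 = 460
C = 460 + 0.85(5359) = 5015.15
S = 5359 − 5015.15 = 343.85

S = 343.85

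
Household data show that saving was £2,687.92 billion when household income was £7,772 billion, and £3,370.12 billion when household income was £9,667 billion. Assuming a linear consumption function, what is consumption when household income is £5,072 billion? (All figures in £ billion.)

MPS = ΔS/ΔY = (3370.12 − 2687.92)/(9667 − 7772) = 682.2/1895 = 0.36
MPC = 1 − MPS = 0.64
Autonomous saving = 2687.92 − 0.36(7772) = -110, so a = 110
C = 110 + 0.64(5072) = 110 + 3246.08 = 3356.08

C = 3356.08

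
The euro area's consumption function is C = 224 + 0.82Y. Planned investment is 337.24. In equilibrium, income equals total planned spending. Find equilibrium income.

Y = C + I = 224 + 0.82Y + 337.24
Y − 0.82Y = 561.24
0.18Y = 561.24, so Y = 561.24/0.18 = 3118

Y = 3118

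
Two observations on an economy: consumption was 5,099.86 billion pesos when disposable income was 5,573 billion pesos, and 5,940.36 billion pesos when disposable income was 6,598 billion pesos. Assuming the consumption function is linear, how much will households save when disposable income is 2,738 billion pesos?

MPC = (5940.36 − 5099.86)/(6598 − 5573) = 840.5/1025 = 0.82
a = 5099.86 − 0.82(5573) = 5099.86 − 4569.86 = 530
C = 530 + 0.82(2738) = 2775.16
S = 2738 − 2775.16 = -37.16

S = -37.16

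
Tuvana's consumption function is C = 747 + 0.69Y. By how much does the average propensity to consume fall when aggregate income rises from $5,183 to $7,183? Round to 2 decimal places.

At Y = 5183: C = 747 + 0.69(5183) = 4323.27, APC = 4323.27/5183 = 0.834
At Y = 7183: C = 5703.27, APC = 5703.27/7183 = 0.794
Fall in APC = 0.834 − 0.794 = 0.04

ΔAPC = 0.04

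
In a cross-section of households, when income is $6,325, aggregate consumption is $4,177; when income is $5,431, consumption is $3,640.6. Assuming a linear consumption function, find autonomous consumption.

a = 382

MPC = ΔC/ΔY = (4177 − 3640.6)/(6325 − 5431) = 536.4/894 = 0.6
a = C − MPC·Y = 3640.6 − 0.6(5431) = 3640.6 − 3258.6 = 382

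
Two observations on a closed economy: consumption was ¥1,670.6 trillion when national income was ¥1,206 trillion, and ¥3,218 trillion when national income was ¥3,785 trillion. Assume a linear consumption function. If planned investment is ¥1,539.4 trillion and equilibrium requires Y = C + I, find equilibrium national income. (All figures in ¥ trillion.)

MPC = (3218 − 1670.6)/(3785 − 1206) = 1547.4/2579 = 0.6
a = 1670.6 − 0.6(1206) = 947
Equilibrium: Y = 947 + 0.6Y + 1539.4
0.4Y = 2486.4, so Y = 2486.4/0.4 = 6216

Y = 6216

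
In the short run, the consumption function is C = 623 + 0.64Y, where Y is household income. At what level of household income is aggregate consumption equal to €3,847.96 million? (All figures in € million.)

Y = 5039

623 + 0.64Y = 3847.96
0.64Y = 3224.96, so Y = 3224.96/0.64 = 5039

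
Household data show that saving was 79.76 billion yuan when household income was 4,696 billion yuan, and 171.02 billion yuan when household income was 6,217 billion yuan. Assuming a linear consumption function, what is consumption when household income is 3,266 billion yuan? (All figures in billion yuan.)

MPS = ΔS/ΔY = (171.02 − 79.76)/(6217 − 4696) = 91.26/1521 = 0.06
MPC = 1 − MPS = 0.94
Autonomous saving = 79.76 − 0.06(4696) = -202, so a = 202
C = 202 + 0.94(3266) = 202 + 3070.04 = 3272.04

C = 3272.04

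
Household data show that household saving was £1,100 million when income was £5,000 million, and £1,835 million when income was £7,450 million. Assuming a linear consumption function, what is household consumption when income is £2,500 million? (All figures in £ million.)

MPS = ΔS/ΔY = (1835 − 1100)/(7450 − 5000) = 735/2450 = 0.3
MPC = 1 − MPS = 0.7
Autonomous saving = 1100 − 0.3(5000) = -400, so a = 400
C = 400 + 0.7(2500) = 400 + 1750 = 2150

C = 2150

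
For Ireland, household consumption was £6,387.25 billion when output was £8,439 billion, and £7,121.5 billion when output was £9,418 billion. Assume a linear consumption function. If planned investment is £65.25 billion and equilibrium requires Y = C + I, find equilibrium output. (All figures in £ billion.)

Y = 493

MPC = (7121.5 − 6387.25)/(9418 − 8439) = 734.25/979 = 0.75
a = 6387.25 − 0.75(8439) = 58
Equilibrium: Y = 58 + 0.75Y + 65.25
0.25Y = 123.25, so Y = 123.25/0.25 = 493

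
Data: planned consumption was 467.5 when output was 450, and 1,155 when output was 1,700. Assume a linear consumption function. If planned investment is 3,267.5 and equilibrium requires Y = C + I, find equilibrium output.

MPC = (1155 − 467.5)/(1700 − 450) = 687.5/1250 = 0.55
a = 467.5 − 0.55(450) = 220
Equilibrium: Y = 220 + 0.55Y + 3267.5
0.45Y = 3487.5, so Y = 3487.5/0.45 = 7750

Y = 7750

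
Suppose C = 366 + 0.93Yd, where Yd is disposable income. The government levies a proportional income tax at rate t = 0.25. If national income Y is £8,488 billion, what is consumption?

C = 6286.38

Yd = (1 − 0.25)(8488) = 0.75(8488) = 6366
C = 366 + 0.93(6366) = 366 + 5920.38 = 6286.38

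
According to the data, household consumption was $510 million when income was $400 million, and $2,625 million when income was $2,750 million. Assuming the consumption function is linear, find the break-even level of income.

MPC = (2625 − 510)/(2750 − 400) = 2115/2350 = 0.9
a = 510 − 0.9(400) = 510 − 360 = 150
Break-even: Y = a/(1−MPC) = 150/0.1 = 1500

Y = 1500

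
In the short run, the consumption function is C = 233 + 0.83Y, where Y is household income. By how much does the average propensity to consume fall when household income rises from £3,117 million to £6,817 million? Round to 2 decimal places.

At Y = 3117: C = 233 + 0.83(3117) = 2820.11, APC = 2820.11/3117 = 0.905
At Y = 6817: C = 5891.11, APC = 5891.11/6817 = 0.864
Fall in APC = 0.905 − 0.864 = 0.041 ≈ 0.04

ΔAPC = 0.04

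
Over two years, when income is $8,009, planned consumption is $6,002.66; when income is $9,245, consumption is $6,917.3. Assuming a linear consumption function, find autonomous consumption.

a = 76

MPC = ΔC/ΔY = (6917.3 − 6002.66)/(9245 − 8009) = 914.64/1236 = 0.74
a = C − MPC·Y = 6002.66 − 0.74(8009) = 6002.66 − 5926.66 = 76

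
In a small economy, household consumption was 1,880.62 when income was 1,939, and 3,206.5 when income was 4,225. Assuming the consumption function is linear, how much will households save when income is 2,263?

S = 194.46

MPC = (3206.5 − 1880.62)/(4225 − 1939) = 1325.88/2286 = 0.58
a = 1880.62 − 0.58(1939) = 1880.62 − 1124.62 = 756
C = 756 + 0.58(2263) = 2068.54
S = 2263 − 2068.54 = 194.46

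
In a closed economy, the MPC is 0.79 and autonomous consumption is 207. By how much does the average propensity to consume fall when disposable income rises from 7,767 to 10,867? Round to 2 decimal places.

ΔAPC = 0.01

At Y = 7767: C = 207 + 0.79(7767) = 6342.93, APC = 6342.93/7767 = 0.817
At Y = 10867: C = 8791.93, APC = 8791.93/10867 = 0.809
Fall in APC = 0.817 − 0.809 = 0.008 ≈ 0.01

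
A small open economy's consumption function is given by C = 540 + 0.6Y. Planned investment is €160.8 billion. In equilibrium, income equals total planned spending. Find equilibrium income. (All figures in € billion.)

Y = 1752

Y = C + I = 540 + 0.6Y + 160.8
Y − 0.6Y = 700.8
0.4Y = 700.8, so Y = 700.8/0.4 = 1752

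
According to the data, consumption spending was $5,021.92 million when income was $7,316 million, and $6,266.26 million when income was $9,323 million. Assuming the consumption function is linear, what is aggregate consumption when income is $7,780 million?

MPC = (6266.26 − 5021.92)/(9323 − 7316) = 1244.34/2007 = 0.62
a = 5021.92 − 0.62(7316) = 5021.92 − 4535.92 = 486
C = 486 + 0.62(7780) = 486 + 4823.6 = 5309.6

C = 5309.6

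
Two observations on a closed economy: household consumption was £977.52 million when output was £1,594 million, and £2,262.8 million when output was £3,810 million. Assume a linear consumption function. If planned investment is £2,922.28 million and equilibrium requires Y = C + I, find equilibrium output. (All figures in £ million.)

MPC = (2262.8 − 977.52)/(3810 − 1594) = 1285.28/2216 = 0.58
a = 977.52 − 0.58(1594) = 53
Equilibrium: Y = 53 + 0.58Y + 2922.28
0.42Y = 2975.28, so Y = 2975.28/0.42 = 7084

Y = 7084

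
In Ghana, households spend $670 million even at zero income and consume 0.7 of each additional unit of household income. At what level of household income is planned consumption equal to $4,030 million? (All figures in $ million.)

Y = 4800

670 + 0.7Y = 4030
0.7Y = 3360, so Y = 3360/0.7 = 4800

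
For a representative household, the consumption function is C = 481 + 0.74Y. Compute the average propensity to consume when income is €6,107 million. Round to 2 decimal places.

C = 481 + 0.74(6107) = 5000.18
APC = C/Y = 5000.18/6107 = 0.82

APC = 0.82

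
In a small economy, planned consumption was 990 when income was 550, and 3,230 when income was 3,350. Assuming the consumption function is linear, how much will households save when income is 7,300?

MPC = (3230 − 990)/(3350 − 550) = 2240/2800 = 0.8
a = 990 − 0.8(550) = 990 − 440 = 550
C = 550 + 0.8(7300) = 6390
S = 7300 − 6390 = 910

S = 910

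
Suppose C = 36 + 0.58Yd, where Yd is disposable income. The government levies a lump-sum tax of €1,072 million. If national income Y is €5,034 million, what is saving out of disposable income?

S = 1628.04

Yd = Y − T = 5034 − 1072 = 3962
C = 36 + 0.58(3962) = 36 + 2297.96 = 2333.96
S = Yd − C = 3962 − 2333.96 = 1628.04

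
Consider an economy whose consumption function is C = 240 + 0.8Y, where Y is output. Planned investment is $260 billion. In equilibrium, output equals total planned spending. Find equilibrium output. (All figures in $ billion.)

Y = 2500

Y = C + I = 240 + 0.8Y + 260
Y − 0.8Y = 500
0.2Y = 500, so Y = 500/0.2 = 2500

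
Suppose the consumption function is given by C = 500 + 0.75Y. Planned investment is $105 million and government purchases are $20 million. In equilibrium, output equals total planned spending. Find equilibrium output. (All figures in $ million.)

Y = C + I + G = 500 + 0.75Y + 105 + 20
Y − 0.75Y = 625
0.25Y = 625, so Y = 625/0.25 = 2500

Y = 2500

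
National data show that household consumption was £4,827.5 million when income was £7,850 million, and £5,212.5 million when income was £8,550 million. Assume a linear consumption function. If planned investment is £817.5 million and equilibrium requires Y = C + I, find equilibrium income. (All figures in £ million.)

Y = 2950

MPC = (5212.5 − 4827.5)/(8550 − 7850) = 385/700 = 0.55
a = 4827.5 − 0.55(7850) = 510
Equilibrium: Y = 510 + 0.55Y + 817.5
0.45Y = 1327.5, so Y = 1327.5/0.45 = 2950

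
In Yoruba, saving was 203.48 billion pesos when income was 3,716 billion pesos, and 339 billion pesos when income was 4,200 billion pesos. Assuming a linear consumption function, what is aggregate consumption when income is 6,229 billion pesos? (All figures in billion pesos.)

MPS = ΔS/ΔY = (339 − 203.48)/(4200 − 3716) = 135.52/484 = 0.28
MPC = 1 − MPS = 0.72
Autonomous saving = 203.48 − 0.28(3716) = -837, so a = 837
C = 837 + 0.72(6229) = 837 + 4484.88 = 5321.88

C = 5321.88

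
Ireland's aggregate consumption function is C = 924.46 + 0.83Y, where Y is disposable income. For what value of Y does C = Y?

Y = 5438

At break-even, C = Y: 924.46 + 0.83Y = Y
0.17Y = 924.46, so Y = 924.46/0.17 = 5438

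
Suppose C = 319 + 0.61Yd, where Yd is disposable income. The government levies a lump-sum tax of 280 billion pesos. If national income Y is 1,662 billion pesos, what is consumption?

Yd = Y − T = 1662 − 280 = 1382
C = 319 + 0.61(1382) = 319 + 843.02 = 1162.02

C = 1162.02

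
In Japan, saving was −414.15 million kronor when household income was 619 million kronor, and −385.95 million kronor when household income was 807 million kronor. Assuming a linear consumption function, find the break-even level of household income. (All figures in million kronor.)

MPS = ΔS/ΔY = (-385.95 − (-414.15))/(807 − 619) = 28.2/188 = 0.15
MPC = 1 − MPS = 0.85
From S(619) = -414.15: −a + 0.15(619) = -414.15, so a = 92.85 − (-414.15) = 507
Break-even (S = 0): Y = a/MPS = 507/0.15 = 3380

Y = 3380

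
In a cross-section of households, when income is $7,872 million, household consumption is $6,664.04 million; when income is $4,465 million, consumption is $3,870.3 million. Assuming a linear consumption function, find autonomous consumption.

a = 209

MPC = ΔC/ΔY = (6664.04 − 3870.3)/(7872 − 4465) = 2793.74/3407 = 0.82
a = C − MPC·Y = 3870.3 − 0.82(4465) = 3870.3 − 3661.3 = 209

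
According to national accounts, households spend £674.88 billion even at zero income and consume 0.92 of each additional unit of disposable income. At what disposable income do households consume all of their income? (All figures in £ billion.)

At break-even, C = Y: 674.88 + 0.92Y = Y
0.08Y = 674.88, so Y = 674.88/0.08 = 8436

Y = 8436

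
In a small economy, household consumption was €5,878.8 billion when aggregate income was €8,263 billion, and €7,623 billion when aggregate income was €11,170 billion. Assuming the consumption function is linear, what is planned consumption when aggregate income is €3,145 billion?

MPC = (7623 − 5878.8)/(11170 − 8263) = 1744.2/2907 = 0.6
a = 5878.8 − 0.6(8263) = 5878.8 − 4957.8 = 921
C = 921 + 0.6(3145) = 921 + 1887 = 2808

C = 2808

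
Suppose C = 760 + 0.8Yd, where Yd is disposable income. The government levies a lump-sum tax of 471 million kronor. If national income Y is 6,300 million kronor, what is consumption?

C = 5423.2

Yd = Y − T = 6300 − 471 = 5829
C = 760 + 0.8(5829) = 760 + 4663.2 = 5423.2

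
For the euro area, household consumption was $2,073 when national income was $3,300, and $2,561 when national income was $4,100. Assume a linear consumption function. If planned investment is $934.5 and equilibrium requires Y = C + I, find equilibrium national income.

MPC = (2561 − 2073)/(4100 − 3300) = 488/800 = 0.61
a = 2073 − 0.61(3300) = 60
Equilibrium: Y = 60 + 0.61Y + 934.5
0.39Y = 994.5, so Y = 994.5/0.39 = 2550

Y = 2550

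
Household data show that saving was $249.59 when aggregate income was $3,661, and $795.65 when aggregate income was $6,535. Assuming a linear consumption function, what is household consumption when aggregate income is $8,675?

C = 7472.75

MPS = ΔS/ΔY = (795.65 − 249.59)/(6535 − 3661) = 546.06/2874 = 0.19
MPC = 1 − MPS = 0.81
Autonomous saving = 249.59 − 0.19(3661) = -446, so a = 446
C = 446 + 0.81(8675) = 446 + 7026.75 = 7472.75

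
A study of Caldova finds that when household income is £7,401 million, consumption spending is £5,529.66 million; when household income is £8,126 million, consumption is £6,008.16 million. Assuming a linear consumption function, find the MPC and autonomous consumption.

MPC = 0.66; a = 645

MPC = ΔC/ΔY = (6008.16 − 5529.66)/(8126 − 7401) = 478.5/725 = 0.66
a = C − MPC·Y = 5529.66 − 0.66(7401) = 5529.66 − 4884.66 = 645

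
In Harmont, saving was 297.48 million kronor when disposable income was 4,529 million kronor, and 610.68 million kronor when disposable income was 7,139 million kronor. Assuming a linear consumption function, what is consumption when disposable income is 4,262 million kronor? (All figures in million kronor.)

MPS = ΔS/ΔY = (610.68 − 297.48)/(7139 − 4529) = 313.2/2610 = 0.12
MPC = 1 − MPS = 0.88
Autonomous saving = 297.48 − 0.12(4529) = -246, so a = 246
C = 246 + 0.88(4262) = 246 + 3750.56 = 3996.56

C = 3996.56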